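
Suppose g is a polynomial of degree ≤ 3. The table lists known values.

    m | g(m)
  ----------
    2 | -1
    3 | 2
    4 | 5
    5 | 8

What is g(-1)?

-10

Write g(m) = am³ + bm² + cm + d; the 4 given values yield a linear system in the 4 coefficients.
Solving, the top 2 coefficients vanish, and g(m) = 3m - 7.
Then g(-1) = -10.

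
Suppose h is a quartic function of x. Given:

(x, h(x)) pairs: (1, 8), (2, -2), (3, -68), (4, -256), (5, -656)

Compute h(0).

4

Write h(x) = ax^4 + bx³ + cx² + dx + e; the 5 given values yield a linear system in the 5 coefficients.
Solving, h(x) = -x^4 - x³ + 3x² + 3x + 4.
Then h(0) = 4.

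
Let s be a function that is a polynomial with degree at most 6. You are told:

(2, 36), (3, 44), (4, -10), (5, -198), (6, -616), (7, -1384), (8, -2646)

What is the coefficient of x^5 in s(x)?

0

First differences: 8, -54, -188, -418, -768, -1262. Second differences: -62, -134, -230, -350, -494. Third differences: -72, -96, -120, -144. Fourth differences: -24, -24, -24.
Level-4 differences are constant, so s has degree 4.
Fitting a degree-4 polynomial gives s(x) = -x^4 + 2x³ + 6x² + 5x + 2.
The coefficient of x^5 is 0.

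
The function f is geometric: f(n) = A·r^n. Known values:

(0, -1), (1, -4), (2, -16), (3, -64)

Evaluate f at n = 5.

Consecutive ratio: -4/(-1) = 4, and -16/(-4) = 4, so r = 4.
Then A·4^0 = -1 gives A = -1, and f(n) = -1·4^n.
f(5) = -1·4^5 = -1024.

-1024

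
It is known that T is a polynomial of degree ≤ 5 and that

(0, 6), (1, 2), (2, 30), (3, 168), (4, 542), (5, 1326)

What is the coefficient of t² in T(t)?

-1

First differences: -4, 28, 138, 374, 784. Second differences: 32, 110, 236, 410. Third differences: 78, 126, 174. Fourth differences: 48, 48.
Level-4 differences are constant, so T has degree 4.
Fitting a degree-4 polynomial gives T(t) = 2t^4 + t³ - t² - 6t + 6.
The coefficient of t² is -1.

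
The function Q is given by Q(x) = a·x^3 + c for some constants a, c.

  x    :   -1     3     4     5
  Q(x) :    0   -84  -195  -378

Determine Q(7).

From Q(-1) = 0 and Q(3) = -84: -1a + c = 0 and 27a + c = -84.
Subtracting: 28a = -84, so a = -3; then c = 0 − (-3)·(-1) = -3.
So Q(x) = -3x³ − 3, and Q(7) = -1032.

-1032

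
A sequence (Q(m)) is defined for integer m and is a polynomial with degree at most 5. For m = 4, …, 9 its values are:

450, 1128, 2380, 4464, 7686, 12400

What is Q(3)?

136

First differences: 678, 1252, 2084, 3222, 4714. Second differences: 574, 832, 1138, 1492. Third differences: 258, 306, 354. Fourth differences: 48, 48.
Level-4 differences are constant, so Q has degree 4.
Fitting a degree-4 polynomial gives Q(m) = 2m^4 - m³ + m - 2.
Then Q(3) = 136.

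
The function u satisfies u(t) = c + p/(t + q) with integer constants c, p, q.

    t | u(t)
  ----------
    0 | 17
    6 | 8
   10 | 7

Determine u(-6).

(u(t) − c)(t + q) = p for each data point; the three points give a linear system in c and q, then p follows.
Solving: c = 5, q = 2, p = 24, so u(t) = 5 + 24/(t + 2).
Then u(-6) = 5 + 24/(-4) = -1.

-1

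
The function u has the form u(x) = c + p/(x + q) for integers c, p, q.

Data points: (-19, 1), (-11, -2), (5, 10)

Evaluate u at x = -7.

(u(x) − c)(x + q) = p for each data point; the three points give a linear system in c and q, then p follows.
Solving: c = 4, q = 3, p = 48, so u(x) = 4 + 48/(x + 3).
Then u(-7) = 4 + 48/(-4) = -8.

-8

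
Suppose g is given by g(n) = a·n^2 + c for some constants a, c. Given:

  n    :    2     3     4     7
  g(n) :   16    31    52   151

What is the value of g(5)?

79

From g(2) = 16 and g(3) = 31: 4a + c = 16 and 9a + c = 31.
Subtracting: 5a = 15, so a = 3; then c = 16 − 3·4 = 4.
So g(n) = 3n² + 4, and g(5) = 79.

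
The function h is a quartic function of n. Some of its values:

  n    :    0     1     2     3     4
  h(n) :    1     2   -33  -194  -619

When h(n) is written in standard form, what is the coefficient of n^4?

Write h(n) = an^4 + bn³ + cn² + dn + e; the 5 given values yield a linear system in the 5 coefficients.
Solving, h(n) = -2n^4 - 3n³ + 5n² + n + 1.
The coefficient of n^4 is -2.

-2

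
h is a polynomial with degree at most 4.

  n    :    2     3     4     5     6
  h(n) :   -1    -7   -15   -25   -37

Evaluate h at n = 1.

3

First differences: -6, -8, -10, -12. Second differences: -2, -2, -2.
Level-2 differences are constant, so h has degree 2.
Fitting a degree-2 polynomial gives h(n) = -n² - n + 5.
Then h(1) = 3.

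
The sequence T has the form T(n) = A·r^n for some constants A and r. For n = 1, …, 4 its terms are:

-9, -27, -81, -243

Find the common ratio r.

3

Consecutive ratio: -27/(-9) = 3, and -81/(-27) = 3, so r = 3.
Then A·3^1 = -9 gives A = -3, and T(n) = -3·3^n.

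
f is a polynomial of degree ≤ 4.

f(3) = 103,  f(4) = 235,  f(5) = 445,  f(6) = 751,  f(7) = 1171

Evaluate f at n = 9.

2425

Write f(n) = an^4 + bn³ + cn² + dn + e; the 5 given values yield a linear system in the 5 coefficients.
Solving, the leading coefficient vanishes, and f(n) = 3n³ + 3n² - 5.
Then f(9) = 2425.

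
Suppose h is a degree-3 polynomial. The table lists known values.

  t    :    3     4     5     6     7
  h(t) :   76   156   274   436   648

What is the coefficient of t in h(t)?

Write h(t) = at³ + bt² + ct + d; the 5 given values yield a linear system in the 4 coefficients.
Solving, h(t) = t³ + 7t² - 6t + 4.
The coefficient of t is -6.

-6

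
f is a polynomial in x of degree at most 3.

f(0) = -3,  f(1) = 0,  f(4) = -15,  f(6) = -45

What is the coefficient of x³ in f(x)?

0

Write f(x) = ax³ + bx² + cx + d; the 4 given values yield a linear system in the 4 coefficients.
Solving, the leading coefficient vanishes, and f(x) = -2x² + 5x - 3.
The coefficient of x³ is 0.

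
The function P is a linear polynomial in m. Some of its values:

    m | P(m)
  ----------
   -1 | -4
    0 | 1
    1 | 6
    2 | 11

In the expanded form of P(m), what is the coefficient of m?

5

First differences: 5, 5, 5.
Level-1 differences are constant, so P has degree 1.
Fitting a degree-1 polynomial gives P(m) = 5m + 1.
The coefficient of m is 5.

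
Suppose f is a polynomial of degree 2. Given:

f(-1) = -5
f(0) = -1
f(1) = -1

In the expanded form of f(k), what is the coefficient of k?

Write f(k) = ak² + bk + c; the 3 given values yield a linear system in the 3 coefficients.
Solving, f(k) = -2k² + 2k - 1.
The coefficient of k is 2.

2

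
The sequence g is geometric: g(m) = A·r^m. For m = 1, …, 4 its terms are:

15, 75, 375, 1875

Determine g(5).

Consecutive ratio: 75/15 = 5, and 375/75 = 5, so r = 5.
Then A·5^1 = 15 gives A = 3, and g(m) = 3·5^m.
g(5) = 3·5^5 = 9375.

9375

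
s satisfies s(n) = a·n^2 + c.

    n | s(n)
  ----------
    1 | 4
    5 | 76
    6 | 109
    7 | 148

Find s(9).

From s(1) = 4 and s(5) = 76: 1a + c = 4 and 25a + c = 76.
Subtracting: 24a = 72, so a = 3; then c = 4 − 3·1 = 1.
So s(n) = 3n² + 1, and s(9) = 244.

244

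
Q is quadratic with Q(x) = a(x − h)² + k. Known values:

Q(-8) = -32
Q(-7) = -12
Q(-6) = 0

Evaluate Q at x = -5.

First differences 20, 12; second difference -8 = 2a, so a = -4.
Expanding, the x-coefficient is −2ah = 8h; matching it to the data gives h = -5, and then k = 4.
So Q(x) = -4(x + 5)² + 4.
Q(-5) = -4·0² + 4 = 4.

4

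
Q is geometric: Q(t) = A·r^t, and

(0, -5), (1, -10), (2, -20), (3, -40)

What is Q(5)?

-160

Consecutive ratio: -10/(-5) = 2, and -20/(-10) = 2, so r = 2.
Then A·2^0 = -5 gives A = -5, and Q(t) = -5·2^t.
Q(5) = -5·2^5 = -160.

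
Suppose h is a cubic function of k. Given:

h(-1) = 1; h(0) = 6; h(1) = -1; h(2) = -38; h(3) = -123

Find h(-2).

First differences: 5, -7, -37, -85. Second differences: -12, -30, -48. Third differences: -18, -18.
Level-3 differences are constant, so h has degree 3.
Fitting a degree-3 polynomial gives h(k) = -3k³ - 6k² + 2k + 6.
Then h(-2) = 2.

2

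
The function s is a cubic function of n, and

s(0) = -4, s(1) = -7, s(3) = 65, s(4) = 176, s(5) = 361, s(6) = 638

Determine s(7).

Write s(n) = an³ + bn² + cn + d; the 6 given values yield a linear system in the 4 coefficients.
Solving, s(n) = 3n³ + n² - 7n - 4.
Then s(7) = 1025.

1025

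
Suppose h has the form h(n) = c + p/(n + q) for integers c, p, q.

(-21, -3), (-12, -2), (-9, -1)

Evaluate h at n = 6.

(h(n) − c)(n + q) = p for each data point; the three points give a linear system in c and q, then p follows.
Solving: c = -4, q = 3, p = -18, so h(n) = -4 − 18/(n + 3).
Then h(6) = -4 − 18/9 = -6.

-6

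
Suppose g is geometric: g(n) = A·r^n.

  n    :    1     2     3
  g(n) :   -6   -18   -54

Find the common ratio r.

3

Consecutive ratio: -18/(-6) = 3, and -54/(-18) = 3, so r = 3.
Then A·3^1 = -6 gives A = -2, and g(n) = -2·3^n.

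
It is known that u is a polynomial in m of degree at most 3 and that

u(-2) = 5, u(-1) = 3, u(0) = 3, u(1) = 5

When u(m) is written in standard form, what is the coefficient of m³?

Write u(m) = am³ + bm² + cm + d; the 4 given values yield a linear system in the 4 coefficients.
Solving, the leading coefficient vanishes, and u(m) = m² + m + 3.
The coefficient of m³ is 0.

0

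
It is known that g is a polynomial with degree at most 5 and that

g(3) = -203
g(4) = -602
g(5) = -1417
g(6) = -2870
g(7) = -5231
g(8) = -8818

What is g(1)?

Write g(k) = ak^5 + bk^4 + ck³ + dk² + ek + p; the 6 given values yield a linear system in the 6 coefficients.
Solving, the leading coefficient vanishes, and g(k) = -2k^4 - k³ - 2k² + 2k - 2.
Then g(1) = -5.

-5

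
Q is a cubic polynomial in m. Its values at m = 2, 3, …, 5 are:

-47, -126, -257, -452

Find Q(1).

Write Q(m) = am³ + bm² + cm + d; the 4 given values yield a linear system in the 4 coefficients.
Solving, Q(m) = -2m³ - 8m² - m + 3.
Then Q(1) = -8.

-8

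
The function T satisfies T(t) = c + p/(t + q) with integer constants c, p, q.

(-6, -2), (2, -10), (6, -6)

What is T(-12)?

-3

(T(t) − c)(t + q) = p for each data point; the three points give a linear system in c and q, then p follows.
Solving: c = -4, q = 0, p = -12, so T(t) = -4 − 12/(t + 0).
Then T(-12) = -4 − 12/(-12) = -3.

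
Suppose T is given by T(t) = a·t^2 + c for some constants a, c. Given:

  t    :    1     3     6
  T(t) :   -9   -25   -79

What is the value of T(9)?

-169

From T(1) = -9 and T(3) = -25: 1a + c = -9 and 9a + c = -25.
Subtracting: 8a = -16, so a = -2; then c = -9 − (-2)·1 = -7.
So T(t) = -2t² − 7, and T(9) = -169.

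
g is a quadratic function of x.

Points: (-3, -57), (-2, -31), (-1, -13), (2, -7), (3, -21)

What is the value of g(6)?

Write g(x) = ax² + bx + c; the 5 given values yield a linear system in the 3 coefficients.
Solving, g(x) = -4x² + 6x - 3.
Then g(6) = -111.

-111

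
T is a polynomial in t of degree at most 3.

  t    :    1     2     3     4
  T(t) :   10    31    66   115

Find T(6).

255

Write T(t) = at³ + bt² + ct + d; the 4 given values yield a linear system in the 4 coefficients.
Solving, the leading coefficient vanishes, and T(t) = 7t² + 3.
Then T(6) = 255.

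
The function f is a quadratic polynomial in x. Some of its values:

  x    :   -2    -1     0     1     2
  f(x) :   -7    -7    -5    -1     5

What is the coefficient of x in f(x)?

First differences: 0, 2, 4, 6. Second differences: 2, 2, 2.
Level-2 differences are constant, so f has degree 2.
Fitting a degree-2 polynomial gives f(x) = x² + 3x - 5.
The coefficient of x is 3.

3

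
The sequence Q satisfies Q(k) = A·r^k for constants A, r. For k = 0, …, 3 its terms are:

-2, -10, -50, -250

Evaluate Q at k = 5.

Consecutive ratio: -10/(-2) = 5, and -50/(-10) = 5, so r = 5.
Then A·5^0 = -2 gives A = -2, and Q(k) = -2·5^k.
Q(5) = -2·5^5 = -6250.

-6250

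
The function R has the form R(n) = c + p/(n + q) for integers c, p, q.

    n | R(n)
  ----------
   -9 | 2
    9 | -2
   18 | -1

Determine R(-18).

1

(R(n) − c)(n + q) = p for each data point; the three points give a linear system in c and q, then p follows.
Solving: c = 0, q = 0, p = -18, so R(n) = -18/(n + 0).
Then R(-18) = 0 − 18/(-18) = 1.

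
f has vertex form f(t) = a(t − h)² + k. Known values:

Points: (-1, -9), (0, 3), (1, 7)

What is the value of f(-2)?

-29

First differences 12, 4; second difference -8 = 2a, so a = -4.
Expanding, the t-coefficient is −2ah = 8h; matching it to the data gives h = 1, and then k = 7.
So f(t) = -4(t − 1)² + 7.
f(-2) = -4·(-3)² + 7 = -29.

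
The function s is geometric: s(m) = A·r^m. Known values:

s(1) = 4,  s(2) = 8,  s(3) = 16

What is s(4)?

32

Consecutive ratio: 8/4 = 2, and 16/8 = 2, so r = 2.
Then A·2^1 = 4 gives A = 2, and s(m) = 2·2^m.
s(4) = 2·2^4 = 32.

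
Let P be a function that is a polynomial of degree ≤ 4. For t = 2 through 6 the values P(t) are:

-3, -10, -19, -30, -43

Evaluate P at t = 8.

-75

First differences: -7, -9, -11, -13. Second differences: -2, -2, -2.
Level-2 differences are constant, so P has degree 2.
Fitting a degree-2 polynomial gives P(t) = -t² - 2t + 5.
Then P(8) = -75.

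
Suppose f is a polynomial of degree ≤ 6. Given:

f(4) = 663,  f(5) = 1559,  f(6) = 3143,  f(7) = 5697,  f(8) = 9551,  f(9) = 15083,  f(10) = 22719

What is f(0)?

Write f(n) = an^6 + bn^5 + cn^4 + dn³ + en² + pn + q; the 7 given values yield a linear system in the 7 coefficients.
Solving, the top 2 coefficients vanish, and f(n) = 2n^4 + 3n³ - 3n² + 2n - 1.
The constant term is f(0) = -1.

-1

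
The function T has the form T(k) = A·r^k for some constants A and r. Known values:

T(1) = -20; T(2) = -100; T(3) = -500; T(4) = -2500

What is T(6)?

Consecutive ratio: -100/(-20) = 5, and -500/(-100) = 5, so r = 5.
Then A·5^1 = -20 gives A = -4, and T(k) = -4·5^k.
T(6) = -4·5^6 = -62500.

-62500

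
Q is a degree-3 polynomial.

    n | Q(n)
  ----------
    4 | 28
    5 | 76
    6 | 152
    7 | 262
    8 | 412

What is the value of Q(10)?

856

Write Q(n) = an³ + bn² + cn + d; the 5 given values yield a linear system in the 4 coefficients.
Solving, Q(n) = n³ - n² - 4n - 4.
Then Q(10) = 856.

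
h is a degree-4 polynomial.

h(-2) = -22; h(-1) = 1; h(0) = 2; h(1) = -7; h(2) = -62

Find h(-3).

-127

Write h(t) = at^4 + bt³ + ct² + dt + e; the 5 given values yield a linear system in the 5 coefficients.
Solving, h(t) = -2t^4 - 2t³ - 3t² - 2t + 2.
Then h(-3) = -127.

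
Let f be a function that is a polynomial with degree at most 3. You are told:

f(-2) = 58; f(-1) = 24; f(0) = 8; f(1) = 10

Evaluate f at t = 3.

Write f(t) = at³ + bt² + ct + d; the 4 given values yield a linear system in the 4 coefficients.
Solving, the leading coefficient vanishes, and f(t) = 9t² - 7t + 8.
Then f(3) = 68.

68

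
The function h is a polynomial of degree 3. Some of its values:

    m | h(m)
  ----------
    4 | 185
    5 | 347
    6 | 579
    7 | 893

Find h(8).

Write h(m) = am³ + bm² + cm + d; the 4 given values yield a linear system in the 4 coefficients.
Solving, h(m) = 2m³ + 5m² - 5m - 3.
Then h(8) = 1301.

1301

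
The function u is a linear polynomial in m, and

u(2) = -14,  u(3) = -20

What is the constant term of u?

-2

Write u(m) = am + b; the 2 given values yield a linear system in the 2 coefficients.
Solving, u(m) = -6m - 2.
The constant term is u(0) = -2.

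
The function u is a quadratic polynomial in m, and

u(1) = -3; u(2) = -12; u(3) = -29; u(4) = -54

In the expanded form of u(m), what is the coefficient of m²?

-4

First differences: -9, -17, -25. Second differences: -8, -8.
Level-2 differences are constant, so u has degree 2.
Fitting a degree-2 polynomial gives u(m) = -4m² + 3m - 2.
The coefficient of m² is -4.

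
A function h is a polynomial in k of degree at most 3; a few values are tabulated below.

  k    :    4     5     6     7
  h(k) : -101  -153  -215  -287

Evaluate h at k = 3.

-59

Write h(k) = ak³ + bk² + ck + d; the 4 given values yield a linear system in the 4 coefficients.
Solving, the leading coefficient vanishes, and h(k) = -5k² - 7k + 7.
Then h(3) = -59.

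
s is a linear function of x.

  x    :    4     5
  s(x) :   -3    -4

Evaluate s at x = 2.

Write s(x) = ax + b; the 2 given values yield a linear system in the 2 coefficients.
Solving, s(x) = -x + 1.
Then s(2) = -1.

-1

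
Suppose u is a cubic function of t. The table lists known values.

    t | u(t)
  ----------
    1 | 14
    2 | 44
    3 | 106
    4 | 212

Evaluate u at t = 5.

374

Write u(t) = at³ + bt² + ct + d; the 4 given values yield a linear system in the 4 coefficients.
Solving, u(t) = 2t³ + 4t² + 4t + 4.
Then u(5) = 374.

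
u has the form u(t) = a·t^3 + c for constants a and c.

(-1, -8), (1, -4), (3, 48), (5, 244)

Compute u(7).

From u(-1) = -8 and u(1) = -4: -1a + c = -8 and 1a + c = -4.
Subtracting: 2a = 4, so a = 2; then c = -8 − 2·(-1) = -6.
So u(t) = 2t³ − 6, and u(7) = 680.

680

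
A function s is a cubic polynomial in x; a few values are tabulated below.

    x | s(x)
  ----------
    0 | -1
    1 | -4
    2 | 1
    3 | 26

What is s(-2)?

Write s(x) = ax³ + bx² + cx + d; the 4 given values yield a linear system in the 4 coefficients.
Solving, s(x) = 2x³ - 2x² - 3x - 1.
Then s(-2) = -19.

-19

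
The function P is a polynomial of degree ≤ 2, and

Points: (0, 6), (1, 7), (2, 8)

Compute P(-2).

4

First differences: 1, 1.
Level-1 differences are constant, so P has degree 1.
Fitting a degree-1 polynomial gives P(x) = x + 6.
Then P(-2) = 4.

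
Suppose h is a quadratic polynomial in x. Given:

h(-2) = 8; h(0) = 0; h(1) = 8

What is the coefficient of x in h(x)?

Write h(x) = ax² + bx + c; the 3 given values yield a linear system in the 3 coefficients.
Solving, h(x) = 4x² + 4x.
The coefficient of x is 4.

4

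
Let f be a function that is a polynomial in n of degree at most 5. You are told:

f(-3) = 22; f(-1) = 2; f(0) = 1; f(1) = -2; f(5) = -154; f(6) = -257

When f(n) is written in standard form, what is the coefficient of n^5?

Write f(n) = an^5 + bn^4 + cn³ + dn² + en + p; the 6 given values yield a linear system in the 6 coefficients.
Solving, the top 2 coefficients vanish, and f(n) = -n³ - n² - n + 1.
The coefficient of n^5 is 0.

0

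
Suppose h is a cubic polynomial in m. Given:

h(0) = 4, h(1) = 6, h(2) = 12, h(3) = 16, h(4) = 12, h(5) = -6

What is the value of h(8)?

-204

First differences: 2, 6, 4, -4, -18. Second differences: 4, -2, -8, -14. Third differences: -6, -6, -6.
Level-3 differences are constant, so h has degree 3.
Fitting a degree-3 polynomial gives h(m) = -m³ + 5m² - 2m + 4.
Then h(8) = -204.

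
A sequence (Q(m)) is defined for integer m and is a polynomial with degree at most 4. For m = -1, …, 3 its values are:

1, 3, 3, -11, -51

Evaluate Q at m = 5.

First differences: 2, 0, -14, -40. Second differences: -2, -14, -26. Third differences: -12, -12.
Level-3 differences are constant, so Q has degree 3.
Fitting a degree-3 polynomial gives Q(m) = -2m³ - m² + 3m + 3.
Then Q(5) = -257.

-257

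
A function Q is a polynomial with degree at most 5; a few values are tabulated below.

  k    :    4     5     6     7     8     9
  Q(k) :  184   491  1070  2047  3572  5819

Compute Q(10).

First differences: 307, 579, 977, 1525, 2247. Second differences: 272, 398, 548, 722. Third differences: 126, 150, 174. Fourth differences: 24, 24.
Level-4 differences are constant, so Q has degree 4.
Extending the table by one column gives the next first difference 3167, so Q(10) = 5819 + 3167 = 8986.

8986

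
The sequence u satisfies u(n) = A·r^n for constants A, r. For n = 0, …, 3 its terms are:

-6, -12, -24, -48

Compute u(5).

-192

Consecutive ratio: -12/(-6) = 2, and -24/(-12) = 2, so r = 2.
Then A·2^0 = -6 gives A = -6, and u(n) = -6·2^n.
u(5) = -6·2^5 = -192.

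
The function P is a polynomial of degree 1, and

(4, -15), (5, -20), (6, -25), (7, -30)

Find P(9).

First differences: -5, -5, -5.
Level-1 differences are constant, so P has degree 1.
Fitting a degree-1 polynomial gives P(m) = -5m + 5.
Then P(9) = -40.

-40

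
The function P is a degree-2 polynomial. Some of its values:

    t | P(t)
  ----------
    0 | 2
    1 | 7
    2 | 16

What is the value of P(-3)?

11

Write P(t) = at² + bt + c; the 3 given values yield a linear system in the 3 coefficients.
Solving, P(t) = 2t² + 3t + 2.
Then P(-3) = 11.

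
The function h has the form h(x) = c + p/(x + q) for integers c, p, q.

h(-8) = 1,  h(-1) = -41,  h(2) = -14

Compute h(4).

-11

(h(x) − c)(x + q) = p for each data point; the three points give a linear system in c and q, then p follows.
Solving: c = -5, q = 2, p = -36, so h(x) = -5 − 36/(x + 2).
Then h(4) = -5 − 36/6 = -11.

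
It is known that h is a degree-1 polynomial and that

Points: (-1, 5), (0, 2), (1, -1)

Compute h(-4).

14

Write h(x) = ax + b; the 3 given values yield a linear system in the 2 coefficients.
Solving, h(x) = -3x + 2.
Then h(-4) = 14.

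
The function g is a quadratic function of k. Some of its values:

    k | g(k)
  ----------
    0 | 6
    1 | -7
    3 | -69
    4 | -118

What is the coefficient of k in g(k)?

Write g(k) = ak² + bk + c; the 4 given values yield a linear system in the 3 coefficients.
Solving, g(k) = -6k² - 7k + 6.
The coefficient of k is -7.

-7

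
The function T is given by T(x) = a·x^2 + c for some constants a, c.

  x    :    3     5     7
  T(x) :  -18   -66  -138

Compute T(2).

-3

From T(3) = -18 and T(5) = -66: 9a + c = -18 and 25a + c = -66.
Subtracting: 16a = -48, so a = -3; then c = -18 − (-3)·9 = 9.
So T(x) = -3x² + 9, and T(2) = -3.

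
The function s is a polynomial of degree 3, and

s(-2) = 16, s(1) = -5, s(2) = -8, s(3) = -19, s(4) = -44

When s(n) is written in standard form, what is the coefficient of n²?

Write s(n) = an³ + bn² + cn + d; the 5 given values yield a linear system in the 4 coefficients.
Solving, s(n) = -n³ + 2n² - 2n - 4.
The coefficient of n² is 2.

2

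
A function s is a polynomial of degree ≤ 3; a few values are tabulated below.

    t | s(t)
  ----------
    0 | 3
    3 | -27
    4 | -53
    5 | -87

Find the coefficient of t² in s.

Write s(t) = at³ + bt² + ct + d; the 4 given values yield a linear system in the 4 coefficients.
Solving, the leading coefficient vanishes, and s(t) = -4t² + 2t + 3.
The coefficient of t² is -4.

-4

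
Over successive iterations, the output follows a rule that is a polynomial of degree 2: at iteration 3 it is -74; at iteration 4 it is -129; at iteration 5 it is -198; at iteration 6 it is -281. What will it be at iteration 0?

Write the value at x as P(x).
Write P(x) = ax² + bx + c; the 4 given values yield a linear system in the 3 coefficients.
Solving, P(x) = -7x² - 6x + 7.
Then P(0) = 7.

7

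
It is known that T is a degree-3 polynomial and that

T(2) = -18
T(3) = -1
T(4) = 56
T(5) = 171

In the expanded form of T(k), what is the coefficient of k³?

3

Write T(k) = ak³ + bk² + ck + d; the 4 given values yield a linear system in the 4 coefficients.
Solving, T(k) = 3k³ - 7k² - 5k - 4.
The coefficient of k³ is 3.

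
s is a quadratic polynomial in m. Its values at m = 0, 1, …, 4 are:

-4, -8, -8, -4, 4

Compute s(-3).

Write s(m) = am² + bm + c; the 5 given values yield a linear system in the 3 coefficients.
Solving, s(m) = 2m² - 6m - 4.
Then s(-3) = 32.

32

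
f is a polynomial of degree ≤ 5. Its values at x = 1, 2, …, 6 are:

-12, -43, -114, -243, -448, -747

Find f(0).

First differences: -31, -71, -129, -205, -299. Second differences: -40, -58, -76, -94. Third differences: -18, -18, -18.
Level-3 differences are constant, so f has degree 3.
Fitting a degree-3 polynomial gives f(x) = -3x³ - 2x² - 4x - 3.
Then f(0) = -3.

-3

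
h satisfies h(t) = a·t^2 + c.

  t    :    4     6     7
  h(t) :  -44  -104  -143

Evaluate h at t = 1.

From h(4) = -44 and h(6) = -104: 16a + c = -44 and 36a + c = -104.
Subtracting: 20a = -60, so a = -3; then c = -44 − (-3)·16 = 4.
So h(t) = -3t² + 4, and h(1) = 1.

1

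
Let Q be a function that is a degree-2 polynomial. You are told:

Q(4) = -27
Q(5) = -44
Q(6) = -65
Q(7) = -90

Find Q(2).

-5

First differences: -17, -21, -25. Second differences: -4, -4.
Level-2 differences are constant, so Q has degree 2.
Fitting a degree-2 polynomial gives Q(k) = -2k² + k + 1.
Then Q(2) = -5.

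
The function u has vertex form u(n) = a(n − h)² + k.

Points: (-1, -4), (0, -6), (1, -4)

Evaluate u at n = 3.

First differences -2, 2; second difference 4 = 2a, so a = 2.
Expanding, the n-coefficient is −2ah = -4h; matching it to the data gives h = 0, and then k = -6.
So u(n) = 2(n + 0)² − 6.
u(3) = 2·3² − 6 = 12.

12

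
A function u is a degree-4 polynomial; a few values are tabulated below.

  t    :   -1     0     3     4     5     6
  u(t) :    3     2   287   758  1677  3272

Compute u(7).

Write u(t) = at^4 + bt³ + ct² + dt + e; the 6 given values yield a linear system in the 5 coefficients.
Solving, u(t) = 2t^4 + 2t³ + 6t² + 5t + 2.
Then u(7) = 5819.

5819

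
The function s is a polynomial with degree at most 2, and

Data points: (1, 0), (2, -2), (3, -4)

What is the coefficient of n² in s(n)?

0

First differences: -2, -2.
Level-1 differences are constant, so s has degree 1.
Fitting a degree-1 polynomial gives s(n) = -2n + 2.
The coefficient of n² is 0.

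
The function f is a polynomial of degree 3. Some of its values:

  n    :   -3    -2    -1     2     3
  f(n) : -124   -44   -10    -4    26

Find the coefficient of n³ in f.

3

Write f(n) = an³ + bn² + cn + d; the 5 given values yield a linear system in the 4 coefficients.
Solving, f(n) = 3n³ - 5n² - 2n - 4.
The coefficient of n³ is 3.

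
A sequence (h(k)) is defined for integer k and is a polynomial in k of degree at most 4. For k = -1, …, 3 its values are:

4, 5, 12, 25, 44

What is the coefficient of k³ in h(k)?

0

Write h(k) = ak^4 + bk³ + ck² + dk + e; the 5 given values yield a linear system in the 5 coefficients.
Solving, the top 2 coefficients vanish, and h(k) = 3k² + 4k + 5.
The coefficient of k³ is 0.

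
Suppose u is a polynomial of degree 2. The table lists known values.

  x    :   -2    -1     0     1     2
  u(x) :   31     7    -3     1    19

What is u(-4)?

121

First differences: -24, -10, 4, 18. Second differences: 14, 14, 14.
Level-2 differences are constant, so u has degree 2.
Fitting a degree-2 polynomial gives u(x) = 7x² - 3x - 3.
Then u(-4) = 121.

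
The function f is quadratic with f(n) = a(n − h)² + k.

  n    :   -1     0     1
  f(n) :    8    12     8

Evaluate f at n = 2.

-4

First differences 4, -4; second difference -8 = 2a, so a = -4.
Expanding, the n-coefficient is −2ah = 8h; matching it to the data gives h = 0, and then k = 12.
So f(n) = -4(n + 0)² + 12.
f(2) = -4·2² + 12 = -4.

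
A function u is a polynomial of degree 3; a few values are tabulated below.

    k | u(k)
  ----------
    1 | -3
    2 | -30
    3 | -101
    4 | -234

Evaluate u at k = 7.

-1185

Write u(k) = ak³ + bk² + ck + d; the 4 given values yield a linear system in the 4 coefficients.
Solving, u(k) = -3k³ - 4k² + 6k - 2.
Then u(7) = -1185.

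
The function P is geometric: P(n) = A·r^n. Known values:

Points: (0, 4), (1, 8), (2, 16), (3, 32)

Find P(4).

Consecutive ratio: 8/4 = 2, and 16/8 = 2, so r = 2.
Then A·2^0 = 4 gives A = 4, and P(n) = 4·2^n.
P(4) = 4·2^4 = 64.

64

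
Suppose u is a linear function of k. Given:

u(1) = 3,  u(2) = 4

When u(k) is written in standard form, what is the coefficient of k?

Write u(k) = ak + b; the 2 given values yield a linear system in the 2 coefficients.
Solving, u(k) = k + 2.
The coefficient of k is 1.

1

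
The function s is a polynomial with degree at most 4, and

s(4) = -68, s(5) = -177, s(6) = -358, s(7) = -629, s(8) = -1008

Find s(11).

Write s(m) = am^4 + bm³ + cm² + dm + e; the 5 given values yield a linear system in the 5 coefficients.
Solving, the leading coefficient vanishes, and s(m) = -3m³ + 9m² - 7m + 8.
Then s(11) = -2973.

-2973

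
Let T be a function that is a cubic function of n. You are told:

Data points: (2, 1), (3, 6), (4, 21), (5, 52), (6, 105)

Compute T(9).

456

Write T(n) = an³ + bn² + cn + d; the 5 given values yield a linear system in the 4 coefficients.
Solving, T(n) = n³ - 4n² + 6n - 3.
Then T(9) = 456.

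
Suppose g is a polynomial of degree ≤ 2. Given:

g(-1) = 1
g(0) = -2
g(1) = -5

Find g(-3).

7

First differences: -3, -3.
Level-1 differences are constant, so g has degree 1.
Fitting a degree-1 polynomial gives g(m) = -3m - 2.
Then g(-3) = 7.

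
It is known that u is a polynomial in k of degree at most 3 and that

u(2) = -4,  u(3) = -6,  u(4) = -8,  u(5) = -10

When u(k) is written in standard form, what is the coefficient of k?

-2

First differences: -2, -2, -2.
Level-1 differences are constant, so u has degree 1.
Fitting a degree-1 polynomial gives u(k) = -2k.
The coefficient of k is -2.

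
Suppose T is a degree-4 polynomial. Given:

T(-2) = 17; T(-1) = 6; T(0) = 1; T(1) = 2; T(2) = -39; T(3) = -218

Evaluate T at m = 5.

Write T(m) = am^4 + bm³ + cm² + dm + e; the 6 given values yield a linear system in the 5 coefficients.
Solving, T(m) = -2m^4 - 4m³ + 5m² + 2m + 1.
Then T(5) = -1614.

-1614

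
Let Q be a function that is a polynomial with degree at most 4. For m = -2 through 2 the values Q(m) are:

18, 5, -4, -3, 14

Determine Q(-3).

First differences: -13, -9, 1, 17. Second differences: 4, 10, 16. Third differences: 6, 6.
Level-3 differences are constant, so Q has degree 3.
Fitting a degree-3 polynomial gives Q(m) = m³ + 5m² - 5m - 4.
Then Q(-3) = 29.

29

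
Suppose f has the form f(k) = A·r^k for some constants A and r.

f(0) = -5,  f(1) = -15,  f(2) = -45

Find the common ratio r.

Consecutive ratio: -15/(-5) = 3, and -45/(-15) = 3, so r = 3.
Then A·3^0 = -5 gives A = -5, and f(k) = -5·3^k.

3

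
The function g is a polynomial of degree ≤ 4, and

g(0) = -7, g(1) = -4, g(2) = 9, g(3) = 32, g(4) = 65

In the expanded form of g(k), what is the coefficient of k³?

Write g(k) = ak^4 + bk³ + ck² + dk + e; the 5 given values yield a linear system in the 5 coefficients.
Solving, the top 2 coefficients vanish, and g(k) = 5k² - 2k - 7.
The coefficient of k³ is 0.

0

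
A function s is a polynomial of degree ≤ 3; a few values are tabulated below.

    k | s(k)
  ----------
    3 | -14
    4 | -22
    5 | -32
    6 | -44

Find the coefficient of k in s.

-1

First differences: -8, -10, -12. Second differences: -2, -2.
Level-2 differences are constant, so s has degree 2.
Fitting a degree-2 polynomial gives s(k) = -k² - k - 2.
The coefficient of k is -1.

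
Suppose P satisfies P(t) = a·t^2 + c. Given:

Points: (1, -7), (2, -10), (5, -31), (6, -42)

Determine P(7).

From P(1) = -7 and P(2) = -10: 1a + c = -7 and 4a + c = -10.
Subtracting: 3a = -3, so a = -1; then c = -7 − (-1)·1 = -6.
So P(t) = -1t² − 6, and P(7) = -55.

-55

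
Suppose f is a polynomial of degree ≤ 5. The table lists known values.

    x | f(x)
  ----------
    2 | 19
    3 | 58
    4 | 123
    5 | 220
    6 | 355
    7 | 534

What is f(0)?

-5

First differences: 39, 65, 97, 135, 179. Second differences: 26, 32, 38, 44. Third differences: 6, 6, 6.
Level-3 differences are constant, so f has degree 3.
Fitting a degree-3 polynomial gives f(x) = x³ + 4x² - 5.
Then f(0) = -5.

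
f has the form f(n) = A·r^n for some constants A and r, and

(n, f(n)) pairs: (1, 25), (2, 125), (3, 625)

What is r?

5

Consecutive ratio: 125/25 = 5, and 625/125 = 5, so r = 5.
Then A·5^1 = 25 gives A = 5, and f(n) = 5·5^n.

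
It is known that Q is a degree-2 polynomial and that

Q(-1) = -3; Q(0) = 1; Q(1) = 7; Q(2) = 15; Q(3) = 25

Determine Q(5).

First differences: 4, 6, 8, 10. Second differences: 2, 2, 2.
Level-2 differences are constant, so Q has degree 2.
Fitting a degree-2 polynomial gives Q(x) = x² + 5x + 1.
Then Q(5) = 51.

51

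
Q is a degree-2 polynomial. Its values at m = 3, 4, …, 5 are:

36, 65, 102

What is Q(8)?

Write Q(m) = am² + bm + c; the 3 given values yield a linear system in the 3 coefficients.
Solving, Q(m) = 4m² + m - 3.
Then Q(8) = 261.

261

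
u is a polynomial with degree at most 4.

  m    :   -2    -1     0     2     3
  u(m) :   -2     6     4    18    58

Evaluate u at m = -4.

-96

Write u(m) = am^4 + bm³ + cm² + dm + e; the 5 given values yield a linear system in the 5 coefficients.
Solving, the leading coefficient vanishes, and u(m) = 2m³ + m² - 3m + 4.
Then u(-4) = -96.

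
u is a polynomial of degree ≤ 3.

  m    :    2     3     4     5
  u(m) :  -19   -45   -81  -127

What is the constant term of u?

3

First differences: -26, -36, -46. Second differences: -10, -10.
Level-2 differences are constant, so u has degree 2.
Fitting a degree-2 polynomial gives u(m) = -5m² - m + 3.
The constant term is u(0) = 3.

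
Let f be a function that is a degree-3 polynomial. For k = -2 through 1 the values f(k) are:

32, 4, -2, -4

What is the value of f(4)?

Write f(k) = ak³ + bk² + ck + d; the 4 given values yield a linear system in the 4 coefficients.
Solving, f(k) = -3k³ + 2k² - k - 2.
Then f(4) = -166.

-166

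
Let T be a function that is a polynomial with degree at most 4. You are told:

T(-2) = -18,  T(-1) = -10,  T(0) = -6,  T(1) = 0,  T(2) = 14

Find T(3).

First differences: 8, 4, 6, 14. Second differences: -4, 2, 8. Third differences: 6, 6.
Level-3 differences are constant, so T has degree 3.
Fitting a degree-3 polynomial gives T(k) = k³ + k² + 4k - 6.
Then T(3) = 42.

42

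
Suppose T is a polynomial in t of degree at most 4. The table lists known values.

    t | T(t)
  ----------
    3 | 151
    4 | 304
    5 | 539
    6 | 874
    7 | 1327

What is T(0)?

Write T(t) = at^4 + bt³ + ct² + dt + e; the 5 given values yield a linear system in the 5 coefficients.
Solving, the leading coefficient vanishes, and T(t) = 3t³ + 5t² + 7t + 4.
The constant term is T(0) = 4.

4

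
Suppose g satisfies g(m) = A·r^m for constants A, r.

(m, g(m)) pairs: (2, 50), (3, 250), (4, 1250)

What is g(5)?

6250

Consecutive ratio: 250/50 = 5, and 1250/250 = 5, so r = 5.
Then A·5^2 = 50 gives A = 2, and g(m) = 2·5^m.
g(5) = 2·5^5 = 6250.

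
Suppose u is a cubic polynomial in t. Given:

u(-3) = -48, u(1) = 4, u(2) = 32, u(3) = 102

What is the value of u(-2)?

Write u(t) = at³ + bt² + ct + d; the 4 given values yield a linear system in the 4 coefficients.
Solving, u(t) = 3t³ + 3t² - 2t.
Then u(-2) = -8.

-8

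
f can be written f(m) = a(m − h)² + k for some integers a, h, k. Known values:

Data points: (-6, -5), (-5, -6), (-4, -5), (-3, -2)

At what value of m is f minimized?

-5

First differences -1, 1, 3; second difference 2 = 2a, so a = 1.
Expanding, the m-coefficient is −2ah = -2h; matching it to the data gives h = -5, and then k = -6.
So f(m) = 1(m + 5)² − 6.
Hence h = -5.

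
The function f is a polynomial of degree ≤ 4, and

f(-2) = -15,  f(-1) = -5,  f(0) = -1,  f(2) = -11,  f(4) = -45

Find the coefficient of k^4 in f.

Write f(k) = ak^4 + bk³ + ck² + dk + e; the 5 given values yield a linear system in the 5 coefficients.
Solving, the top 2 coefficients vanish, and f(k) = -3k² + k - 1.
The coefficient of k^4 is 0.

0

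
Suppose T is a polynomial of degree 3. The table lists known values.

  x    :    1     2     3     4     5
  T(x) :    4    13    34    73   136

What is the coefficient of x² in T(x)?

0

First differences: 9, 21, 39, 63. Second differences: 12, 18, 24. Third differences: 6, 6.
Level-3 differences are constant, so T has degree 3.
Fitting a degree-3 polynomial gives T(x) = x³ + 2x + 1.
The coefficient of x² is 0.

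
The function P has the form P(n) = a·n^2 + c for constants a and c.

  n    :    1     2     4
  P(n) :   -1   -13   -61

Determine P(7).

From P(1) = -1 and P(2) = -13: 1a + c = -1 and 4a + c = -13.
Subtracting: 3a = -12, so a = -4; then c = -1 − (-4)·1 = 3.
So P(n) = -4n² + 3, and P(7) = -193.

-193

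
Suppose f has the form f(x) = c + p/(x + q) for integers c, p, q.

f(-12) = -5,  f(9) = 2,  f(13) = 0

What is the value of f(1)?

-18

(f(x) − c)(x + q) = p for each data point; the three points give a linear system in c and q, then p follows.
Solving: c = -3, q = -3, p = 30, so f(x) = -3 + 30/(x − 3).
Then f(1) = -3 + 30/(-2) = -18.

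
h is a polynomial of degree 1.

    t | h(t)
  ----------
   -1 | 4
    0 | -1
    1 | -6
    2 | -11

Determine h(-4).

19

First differences: -5, -5, -5.
Level-1 differences are constant, so h has degree 1.
Fitting a degree-1 polynomial gives h(t) = -5t - 1.
Then h(-4) = 19.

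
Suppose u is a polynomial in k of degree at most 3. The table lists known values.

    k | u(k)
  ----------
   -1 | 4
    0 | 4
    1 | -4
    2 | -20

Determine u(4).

First differences: 0, -8, -16. Second differences: -8, -8.
Level-2 differences are constant, so u has degree 2.
Fitting a degree-2 polynomial gives u(k) = -4k² - 4k + 4.
Then u(4) = -76.

-76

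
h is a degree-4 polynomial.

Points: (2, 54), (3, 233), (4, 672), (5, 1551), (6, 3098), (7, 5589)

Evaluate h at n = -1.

-3

First differences: 179, 439, 879, 1547, 2491. Second differences: 260, 440, 668, 944. Third differences: 180, 228, 276. Fourth differences: 48, 48.
Level-4 differences are constant, so h has degree 4.
Fitting a degree-4 polynomial gives h(n) = 2n^4 + 2n³ + 2n² + n - 4.
Then h(-1) = -3.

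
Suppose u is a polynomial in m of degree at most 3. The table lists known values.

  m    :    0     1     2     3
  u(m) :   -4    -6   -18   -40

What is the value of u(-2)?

First differences: -2, -12, -22. Second differences: -10, -10.
Level-2 differences are constant, so u has degree 2.
Fitting a degree-2 polynomial gives u(m) = -5m² + 3m - 4.
Then u(-2) = -30.

-30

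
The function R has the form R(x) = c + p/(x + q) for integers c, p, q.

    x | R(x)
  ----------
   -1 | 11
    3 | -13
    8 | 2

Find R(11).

(R(x) − c)(x + q) = p for each data point; the three points give a linear system in c and q, then p follows.
Solving: c = 5, q = -2, p = -18, so R(x) = 5 − 18/(x − 2).
Then R(11) = 5 − 18/9 = 3.

3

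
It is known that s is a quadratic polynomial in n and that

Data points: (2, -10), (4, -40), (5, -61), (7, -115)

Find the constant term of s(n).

Write s(n) = an² + bn + c; the 4 given values yield a linear system in the 3 coefficients.
Solving, s(n) = -2n² - 3n + 4.
The constant term is s(0) = 4.

4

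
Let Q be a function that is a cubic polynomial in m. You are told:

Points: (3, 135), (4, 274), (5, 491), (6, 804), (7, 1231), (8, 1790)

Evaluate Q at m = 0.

6

First differences: 139, 217, 313, 427, 559. Second differences: 78, 96, 114, 132. Third differences: 18, 18, 18.
Level-3 differences are constant, so Q has degree 3.
Fitting a degree-3 polynomial gives Q(m) = 3m³ + 3m² + 7m + 6.
Then Q(0) = 6.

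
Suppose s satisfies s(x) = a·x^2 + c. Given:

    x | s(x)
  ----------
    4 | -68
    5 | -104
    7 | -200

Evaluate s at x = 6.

From s(4) = -68 and s(5) = -104: 16a + c = -68 and 25a + c = -104.
Subtracting: 9a = -36, so a = -4; then c = -68 − (-4)·16 = -4.
So s(x) = -4x² − 4, and s(6) = -148.

-148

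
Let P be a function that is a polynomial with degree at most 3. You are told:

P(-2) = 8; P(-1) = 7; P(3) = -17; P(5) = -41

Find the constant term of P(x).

4

Write P(x) = ax³ + bx² + cx + d; the 4 given values yield a linear system in the 4 coefficients.
Solving, the leading coefficient vanishes, and P(x) = -x² - 4x + 4.
The constant term is P(0) = 4.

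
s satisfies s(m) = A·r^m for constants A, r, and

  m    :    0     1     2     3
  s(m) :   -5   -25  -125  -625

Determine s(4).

Consecutive ratio: -25/(-5) = 5, and -125/(-25) = 5, so r = 5.
Then A·5^0 = -5 gives A = -5, and s(m) = -5·5^m.
s(4) = -5·5^4 = -3125.

-3125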